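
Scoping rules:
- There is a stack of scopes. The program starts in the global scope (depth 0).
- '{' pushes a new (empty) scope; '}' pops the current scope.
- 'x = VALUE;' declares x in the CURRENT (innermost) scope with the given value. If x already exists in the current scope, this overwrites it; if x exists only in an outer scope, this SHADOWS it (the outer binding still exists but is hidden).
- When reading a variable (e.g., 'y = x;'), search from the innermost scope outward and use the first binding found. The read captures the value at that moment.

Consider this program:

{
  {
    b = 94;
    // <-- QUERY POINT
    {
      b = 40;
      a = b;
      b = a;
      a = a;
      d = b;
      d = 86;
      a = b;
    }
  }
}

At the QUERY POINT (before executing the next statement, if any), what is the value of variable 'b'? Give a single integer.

Answer: 94

Derivation:
Step 1: enter scope (depth=1)
Step 2: enter scope (depth=2)
Step 3: declare b=94 at depth 2
Visible at query point: b=94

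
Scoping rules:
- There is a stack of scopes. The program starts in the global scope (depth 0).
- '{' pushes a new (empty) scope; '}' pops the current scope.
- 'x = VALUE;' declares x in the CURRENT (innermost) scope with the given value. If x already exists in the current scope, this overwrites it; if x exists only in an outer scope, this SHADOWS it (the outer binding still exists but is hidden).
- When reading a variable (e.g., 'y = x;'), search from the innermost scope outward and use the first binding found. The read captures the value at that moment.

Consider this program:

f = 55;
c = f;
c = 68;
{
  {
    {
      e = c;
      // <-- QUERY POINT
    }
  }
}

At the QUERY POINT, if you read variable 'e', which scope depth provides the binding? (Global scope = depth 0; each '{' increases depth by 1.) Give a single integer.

Answer: 3

Derivation:
Step 1: declare f=55 at depth 0
Step 2: declare c=(read f)=55 at depth 0
Step 3: declare c=68 at depth 0
Step 4: enter scope (depth=1)
Step 5: enter scope (depth=2)
Step 6: enter scope (depth=3)
Step 7: declare e=(read c)=68 at depth 3
Visible at query point: c=68 e=68 f=55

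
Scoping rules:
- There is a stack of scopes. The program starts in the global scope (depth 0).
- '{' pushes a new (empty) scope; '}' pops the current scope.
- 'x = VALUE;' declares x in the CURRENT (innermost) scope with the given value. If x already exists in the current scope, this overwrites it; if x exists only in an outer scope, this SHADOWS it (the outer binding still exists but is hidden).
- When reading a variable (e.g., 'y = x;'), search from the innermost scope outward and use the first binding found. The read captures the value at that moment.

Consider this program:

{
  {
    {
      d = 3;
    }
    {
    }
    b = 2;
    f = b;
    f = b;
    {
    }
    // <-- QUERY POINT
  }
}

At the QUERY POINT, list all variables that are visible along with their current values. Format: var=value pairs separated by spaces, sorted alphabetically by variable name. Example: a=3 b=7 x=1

Step 1: enter scope (depth=1)
Step 2: enter scope (depth=2)
Step 3: enter scope (depth=3)
Step 4: declare d=3 at depth 3
Step 5: exit scope (depth=2)
Step 6: enter scope (depth=3)
Step 7: exit scope (depth=2)
Step 8: declare b=2 at depth 2
Step 9: declare f=(read b)=2 at depth 2
Step 10: declare f=(read b)=2 at depth 2
Step 11: enter scope (depth=3)
Step 12: exit scope (depth=2)
Visible at query point: b=2 f=2

Answer: b=2 f=2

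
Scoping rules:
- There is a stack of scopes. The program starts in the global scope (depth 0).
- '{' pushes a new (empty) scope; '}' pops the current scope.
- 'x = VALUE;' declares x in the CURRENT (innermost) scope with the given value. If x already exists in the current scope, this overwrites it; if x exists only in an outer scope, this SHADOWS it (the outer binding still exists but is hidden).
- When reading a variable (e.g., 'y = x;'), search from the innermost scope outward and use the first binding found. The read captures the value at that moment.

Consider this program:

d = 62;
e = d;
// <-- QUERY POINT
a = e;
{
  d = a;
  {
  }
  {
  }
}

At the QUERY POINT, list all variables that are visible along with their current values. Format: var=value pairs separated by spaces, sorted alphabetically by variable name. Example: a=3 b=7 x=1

Answer: d=62 e=62

Derivation:
Step 1: declare d=62 at depth 0
Step 2: declare e=(read d)=62 at depth 0
Visible at query point: d=62 e=62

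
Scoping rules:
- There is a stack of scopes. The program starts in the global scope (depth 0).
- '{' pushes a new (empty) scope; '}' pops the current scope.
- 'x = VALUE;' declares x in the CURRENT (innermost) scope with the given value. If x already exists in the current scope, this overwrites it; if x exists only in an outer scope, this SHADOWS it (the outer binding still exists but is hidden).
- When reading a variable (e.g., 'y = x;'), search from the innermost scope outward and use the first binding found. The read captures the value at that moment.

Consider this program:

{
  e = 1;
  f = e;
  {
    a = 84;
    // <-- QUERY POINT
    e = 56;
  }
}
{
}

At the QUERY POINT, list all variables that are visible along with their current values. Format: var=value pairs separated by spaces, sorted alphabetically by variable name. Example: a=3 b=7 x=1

Answer: a=84 e=1 f=1

Derivation:
Step 1: enter scope (depth=1)
Step 2: declare e=1 at depth 1
Step 3: declare f=(read e)=1 at depth 1
Step 4: enter scope (depth=2)
Step 5: declare a=84 at depth 2
Visible at query point: a=84 e=1 f=1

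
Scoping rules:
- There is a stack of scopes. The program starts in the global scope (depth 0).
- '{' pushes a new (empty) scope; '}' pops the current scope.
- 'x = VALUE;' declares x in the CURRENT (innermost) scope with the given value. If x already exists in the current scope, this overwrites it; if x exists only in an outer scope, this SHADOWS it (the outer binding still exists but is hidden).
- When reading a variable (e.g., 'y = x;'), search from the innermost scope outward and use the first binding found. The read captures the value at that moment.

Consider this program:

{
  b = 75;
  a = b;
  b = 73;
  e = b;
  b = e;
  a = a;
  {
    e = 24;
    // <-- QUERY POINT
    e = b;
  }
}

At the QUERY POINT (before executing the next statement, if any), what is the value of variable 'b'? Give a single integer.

Answer: 73

Derivation:
Step 1: enter scope (depth=1)
Step 2: declare b=75 at depth 1
Step 3: declare a=(read b)=75 at depth 1
Step 4: declare b=73 at depth 1
Step 5: declare e=(read b)=73 at depth 1
Step 6: declare b=(read e)=73 at depth 1
Step 7: declare a=(read a)=75 at depth 1
Step 8: enter scope (depth=2)
Step 9: declare e=24 at depth 2
Visible at query point: a=75 b=73 e=24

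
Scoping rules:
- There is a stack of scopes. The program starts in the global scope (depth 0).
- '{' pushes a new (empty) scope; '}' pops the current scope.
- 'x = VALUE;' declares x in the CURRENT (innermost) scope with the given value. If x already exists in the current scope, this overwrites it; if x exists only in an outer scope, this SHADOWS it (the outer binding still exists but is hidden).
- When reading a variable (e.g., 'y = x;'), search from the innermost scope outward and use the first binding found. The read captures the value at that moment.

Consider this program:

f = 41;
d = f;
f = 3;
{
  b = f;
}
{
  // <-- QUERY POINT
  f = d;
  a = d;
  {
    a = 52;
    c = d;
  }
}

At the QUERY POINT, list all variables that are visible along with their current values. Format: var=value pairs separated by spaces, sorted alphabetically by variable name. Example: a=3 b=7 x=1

Answer: d=41 f=3

Derivation:
Step 1: declare f=41 at depth 0
Step 2: declare d=(read f)=41 at depth 0
Step 3: declare f=3 at depth 0
Step 4: enter scope (depth=1)
Step 5: declare b=(read f)=3 at depth 1
Step 6: exit scope (depth=0)
Step 7: enter scope (depth=1)
Visible at query point: d=41 f=3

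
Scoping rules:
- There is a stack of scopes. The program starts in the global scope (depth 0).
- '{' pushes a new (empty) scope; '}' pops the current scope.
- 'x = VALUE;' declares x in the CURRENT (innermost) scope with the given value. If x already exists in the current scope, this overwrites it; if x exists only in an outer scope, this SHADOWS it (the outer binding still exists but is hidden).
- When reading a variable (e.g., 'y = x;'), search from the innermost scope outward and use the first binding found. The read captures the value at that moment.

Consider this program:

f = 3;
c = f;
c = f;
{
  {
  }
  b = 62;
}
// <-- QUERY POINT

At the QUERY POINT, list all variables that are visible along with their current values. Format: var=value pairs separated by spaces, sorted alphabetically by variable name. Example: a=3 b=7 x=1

Step 1: declare f=3 at depth 0
Step 2: declare c=(read f)=3 at depth 0
Step 3: declare c=(read f)=3 at depth 0
Step 4: enter scope (depth=1)
Step 5: enter scope (depth=2)
Step 6: exit scope (depth=1)
Step 7: declare b=62 at depth 1
Step 8: exit scope (depth=0)
Visible at query point: c=3 f=3

Answer: c=3 f=3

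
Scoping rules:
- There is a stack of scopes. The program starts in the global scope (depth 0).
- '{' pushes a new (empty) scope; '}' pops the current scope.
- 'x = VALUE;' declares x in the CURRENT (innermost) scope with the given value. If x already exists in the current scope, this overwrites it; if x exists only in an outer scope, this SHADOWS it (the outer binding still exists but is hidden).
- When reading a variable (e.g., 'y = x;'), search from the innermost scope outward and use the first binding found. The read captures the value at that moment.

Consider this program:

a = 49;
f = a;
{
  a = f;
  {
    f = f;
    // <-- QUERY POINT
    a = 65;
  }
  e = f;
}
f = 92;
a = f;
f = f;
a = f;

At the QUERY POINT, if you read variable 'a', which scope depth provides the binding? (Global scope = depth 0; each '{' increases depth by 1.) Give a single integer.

Answer: 1

Derivation:
Step 1: declare a=49 at depth 0
Step 2: declare f=(read a)=49 at depth 0
Step 3: enter scope (depth=1)
Step 4: declare a=(read f)=49 at depth 1
Step 5: enter scope (depth=2)
Step 6: declare f=(read f)=49 at depth 2
Visible at query point: a=49 f=49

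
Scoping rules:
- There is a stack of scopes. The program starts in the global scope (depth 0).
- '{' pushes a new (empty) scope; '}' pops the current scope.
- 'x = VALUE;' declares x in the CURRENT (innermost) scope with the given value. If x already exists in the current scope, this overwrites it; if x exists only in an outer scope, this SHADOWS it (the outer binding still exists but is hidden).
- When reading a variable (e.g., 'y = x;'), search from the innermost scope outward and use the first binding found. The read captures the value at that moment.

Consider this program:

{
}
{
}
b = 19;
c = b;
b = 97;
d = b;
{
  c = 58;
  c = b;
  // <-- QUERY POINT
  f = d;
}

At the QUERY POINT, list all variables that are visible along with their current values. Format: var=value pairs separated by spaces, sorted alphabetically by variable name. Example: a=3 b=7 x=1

Step 1: enter scope (depth=1)
Step 2: exit scope (depth=0)
Step 3: enter scope (depth=1)
Step 4: exit scope (depth=0)
Step 5: declare b=19 at depth 0
Step 6: declare c=(read b)=19 at depth 0
Step 7: declare b=97 at depth 0
Step 8: declare d=(read b)=97 at depth 0
Step 9: enter scope (depth=1)
Step 10: declare c=58 at depth 1
Step 11: declare c=(read b)=97 at depth 1
Visible at query point: b=97 c=97 d=97

Answer: b=97 c=97 d=97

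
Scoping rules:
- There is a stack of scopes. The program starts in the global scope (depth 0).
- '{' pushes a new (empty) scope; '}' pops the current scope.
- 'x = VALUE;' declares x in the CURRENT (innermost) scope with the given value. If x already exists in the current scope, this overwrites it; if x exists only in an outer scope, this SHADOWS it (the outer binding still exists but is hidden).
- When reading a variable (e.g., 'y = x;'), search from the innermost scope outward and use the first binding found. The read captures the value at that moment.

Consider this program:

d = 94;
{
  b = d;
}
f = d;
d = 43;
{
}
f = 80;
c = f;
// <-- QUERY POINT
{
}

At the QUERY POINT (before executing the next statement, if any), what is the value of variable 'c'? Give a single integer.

Answer: 80

Derivation:
Step 1: declare d=94 at depth 0
Step 2: enter scope (depth=1)
Step 3: declare b=(read d)=94 at depth 1
Step 4: exit scope (depth=0)
Step 5: declare f=(read d)=94 at depth 0
Step 6: declare d=43 at depth 0
Step 7: enter scope (depth=1)
Step 8: exit scope (depth=0)
Step 9: declare f=80 at depth 0
Step 10: declare c=(read f)=80 at depth 0
Visible at query point: c=80 d=43 f=80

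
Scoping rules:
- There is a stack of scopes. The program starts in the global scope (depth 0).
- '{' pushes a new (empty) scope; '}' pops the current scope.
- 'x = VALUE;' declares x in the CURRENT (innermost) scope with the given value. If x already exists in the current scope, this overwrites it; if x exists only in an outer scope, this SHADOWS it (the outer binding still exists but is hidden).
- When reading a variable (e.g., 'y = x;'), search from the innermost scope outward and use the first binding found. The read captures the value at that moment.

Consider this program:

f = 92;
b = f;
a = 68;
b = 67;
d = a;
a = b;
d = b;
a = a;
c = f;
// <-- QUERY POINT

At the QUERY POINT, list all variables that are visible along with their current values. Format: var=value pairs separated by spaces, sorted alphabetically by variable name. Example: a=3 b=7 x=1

Step 1: declare f=92 at depth 0
Step 2: declare b=(read f)=92 at depth 0
Step 3: declare a=68 at depth 0
Step 4: declare b=67 at depth 0
Step 5: declare d=(read a)=68 at depth 0
Step 6: declare a=(read b)=67 at depth 0
Step 7: declare d=(read b)=67 at depth 0
Step 8: declare a=(read a)=67 at depth 0
Step 9: declare c=(read f)=92 at depth 0
Visible at query point: a=67 b=67 c=92 d=67 f=92

Answer: a=67 b=67 c=92 d=67 f=92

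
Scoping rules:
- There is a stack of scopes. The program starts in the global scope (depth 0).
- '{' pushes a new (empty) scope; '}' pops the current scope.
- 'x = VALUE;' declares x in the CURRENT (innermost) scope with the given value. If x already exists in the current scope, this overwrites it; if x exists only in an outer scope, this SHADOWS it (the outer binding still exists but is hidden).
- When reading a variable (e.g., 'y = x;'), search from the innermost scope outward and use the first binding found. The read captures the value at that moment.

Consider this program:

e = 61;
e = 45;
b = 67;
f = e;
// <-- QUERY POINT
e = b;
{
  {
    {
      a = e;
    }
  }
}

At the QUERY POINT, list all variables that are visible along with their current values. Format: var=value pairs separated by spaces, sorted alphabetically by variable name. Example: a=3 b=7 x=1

Step 1: declare e=61 at depth 0
Step 2: declare e=45 at depth 0
Step 3: declare b=67 at depth 0
Step 4: declare f=(read e)=45 at depth 0
Visible at query point: b=67 e=45 f=45

Answer: b=67 e=45 f=45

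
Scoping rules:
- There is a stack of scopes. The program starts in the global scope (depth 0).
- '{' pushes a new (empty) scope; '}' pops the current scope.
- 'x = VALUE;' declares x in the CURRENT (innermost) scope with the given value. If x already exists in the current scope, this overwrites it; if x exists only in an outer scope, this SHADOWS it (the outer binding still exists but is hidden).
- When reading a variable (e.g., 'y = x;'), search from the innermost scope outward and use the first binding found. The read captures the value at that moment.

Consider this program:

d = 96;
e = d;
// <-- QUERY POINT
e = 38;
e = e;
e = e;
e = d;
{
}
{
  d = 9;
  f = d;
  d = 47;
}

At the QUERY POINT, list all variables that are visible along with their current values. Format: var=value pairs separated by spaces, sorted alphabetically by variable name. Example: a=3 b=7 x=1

Step 1: declare d=96 at depth 0
Step 2: declare e=(read d)=96 at depth 0
Visible at query point: d=96 e=96

Answer: d=96 e=96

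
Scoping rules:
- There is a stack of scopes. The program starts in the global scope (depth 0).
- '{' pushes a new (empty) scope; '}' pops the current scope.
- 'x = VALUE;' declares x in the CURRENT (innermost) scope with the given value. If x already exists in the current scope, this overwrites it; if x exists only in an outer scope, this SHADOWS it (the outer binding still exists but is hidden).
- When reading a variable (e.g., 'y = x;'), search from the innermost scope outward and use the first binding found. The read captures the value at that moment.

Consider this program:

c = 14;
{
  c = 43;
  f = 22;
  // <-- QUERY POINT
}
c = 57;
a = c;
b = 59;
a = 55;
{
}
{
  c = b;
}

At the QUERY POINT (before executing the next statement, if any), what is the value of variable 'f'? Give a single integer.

Step 1: declare c=14 at depth 0
Step 2: enter scope (depth=1)
Step 3: declare c=43 at depth 1
Step 4: declare f=22 at depth 1
Visible at query point: c=43 f=22

Answer: 22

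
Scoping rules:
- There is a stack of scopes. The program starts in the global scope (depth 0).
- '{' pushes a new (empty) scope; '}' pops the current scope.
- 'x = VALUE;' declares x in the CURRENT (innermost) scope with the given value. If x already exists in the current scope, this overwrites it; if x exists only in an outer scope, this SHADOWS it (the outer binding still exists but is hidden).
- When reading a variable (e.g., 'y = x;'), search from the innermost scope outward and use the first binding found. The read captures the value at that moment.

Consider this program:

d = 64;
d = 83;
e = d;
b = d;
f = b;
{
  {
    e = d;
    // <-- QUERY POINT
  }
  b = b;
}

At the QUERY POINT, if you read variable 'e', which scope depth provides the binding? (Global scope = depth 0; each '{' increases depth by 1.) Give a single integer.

Answer: 2

Derivation:
Step 1: declare d=64 at depth 0
Step 2: declare d=83 at depth 0
Step 3: declare e=(read d)=83 at depth 0
Step 4: declare b=(read d)=83 at depth 0
Step 5: declare f=(read b)=83 at depth 0
Step 6: enter scope (depth=1)
Step 7: enter scope (depth=2)
Step 8: declare e=(read d)=83 at depth 2
Visible at query point: b=83 d=83 e=83 f=83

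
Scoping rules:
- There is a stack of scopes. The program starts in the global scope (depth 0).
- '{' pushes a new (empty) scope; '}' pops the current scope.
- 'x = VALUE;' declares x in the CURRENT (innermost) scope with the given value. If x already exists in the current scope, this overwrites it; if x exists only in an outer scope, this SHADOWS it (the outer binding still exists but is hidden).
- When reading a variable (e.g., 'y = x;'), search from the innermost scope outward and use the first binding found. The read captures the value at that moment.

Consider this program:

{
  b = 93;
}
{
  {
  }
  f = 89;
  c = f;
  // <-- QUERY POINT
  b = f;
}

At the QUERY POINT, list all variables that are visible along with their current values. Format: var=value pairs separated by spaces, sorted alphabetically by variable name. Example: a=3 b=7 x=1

Answer: c=89 f=89

Derivation:
Step 1: enter scope (depth=1)
Step 2: declare b=93 at depth 1
Step 3: exit scope (depth=0)
Step 4: enter scope (depth=1)
Step 5: enter scope (depth=2)
Step 6: exit scope (depth=1)
Step 7: declare f=89 at depth 1
Step 8: declare c=(read f)=89 at depth 1
Visible at query point: c=89 f=89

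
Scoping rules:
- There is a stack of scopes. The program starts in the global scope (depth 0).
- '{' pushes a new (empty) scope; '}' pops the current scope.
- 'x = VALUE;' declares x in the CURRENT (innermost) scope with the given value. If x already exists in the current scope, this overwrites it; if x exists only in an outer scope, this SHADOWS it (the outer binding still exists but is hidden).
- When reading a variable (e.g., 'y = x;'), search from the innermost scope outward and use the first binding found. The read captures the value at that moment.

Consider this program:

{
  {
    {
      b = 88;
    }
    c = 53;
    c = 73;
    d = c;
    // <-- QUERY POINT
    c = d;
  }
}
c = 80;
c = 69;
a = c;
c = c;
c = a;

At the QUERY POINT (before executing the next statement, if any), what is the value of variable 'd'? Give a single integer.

Answer: 73

Derivation:
Step 1: enter scope (depth=1)
Step 2: enter scope (depth=2)
Step 3: enter scope (depth=3)
Step 4: declare b=88 at depth 3
Step 5: exit scope (depth=2)
Step 6: declare c=53 at depth 2
Step 7: declare c=73 at depth 2
Step 8: declare d=(read c)=73 at depth 2
Visible at query point: c=73 d=73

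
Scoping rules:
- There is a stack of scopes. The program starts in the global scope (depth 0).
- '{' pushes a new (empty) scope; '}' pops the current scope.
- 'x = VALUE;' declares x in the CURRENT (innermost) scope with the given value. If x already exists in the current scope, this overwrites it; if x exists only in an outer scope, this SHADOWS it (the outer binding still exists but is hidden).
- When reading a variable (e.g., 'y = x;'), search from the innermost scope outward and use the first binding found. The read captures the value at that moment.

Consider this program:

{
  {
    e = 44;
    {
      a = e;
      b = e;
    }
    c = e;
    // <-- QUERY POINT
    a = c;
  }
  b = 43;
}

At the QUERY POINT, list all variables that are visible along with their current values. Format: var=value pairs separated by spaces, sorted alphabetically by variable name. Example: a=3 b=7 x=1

Answer: c=44 e=44

Derivation:
Step 1: enter scope (depth=1)
Step 2: enter scope (depth=2)
Step 3: declare e=44 at depth 2
Step 4: enter scope (depth=3)
Step 5: declare a=(read e)=44 at depth 3
Step 6: declare b=(read e)=44 at depth 3
Step 7: exit scope (depth=2)
Step 8: declare c=(read e)=44 at depth 2
Visible at query point: c=44 e=44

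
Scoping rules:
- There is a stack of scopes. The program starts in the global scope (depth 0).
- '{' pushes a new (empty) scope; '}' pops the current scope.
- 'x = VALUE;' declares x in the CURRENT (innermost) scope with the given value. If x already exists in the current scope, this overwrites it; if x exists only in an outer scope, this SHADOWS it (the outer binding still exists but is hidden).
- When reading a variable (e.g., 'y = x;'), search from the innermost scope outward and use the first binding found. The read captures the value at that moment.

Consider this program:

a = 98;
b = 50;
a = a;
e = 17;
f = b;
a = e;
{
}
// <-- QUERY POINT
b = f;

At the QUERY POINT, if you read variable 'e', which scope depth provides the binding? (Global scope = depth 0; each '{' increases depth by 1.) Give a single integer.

Answer: 0

Derivation:
Step 1: declare a=98 at depth 0
Step 2: declare b=50 at depth 0
Step 3: declare a=(read a)=98 at depth 0
Step 4: declare e=17 at depth 0
Step 5: declare f=(read b)=50 at depth 0
Step 6: declare a=(read e)=17 at depth 0
Step 7: enter scope (depth=1)
Step 8: exit scope (depth=0)
Visible at query point: a=17 b=50 e=17 f=50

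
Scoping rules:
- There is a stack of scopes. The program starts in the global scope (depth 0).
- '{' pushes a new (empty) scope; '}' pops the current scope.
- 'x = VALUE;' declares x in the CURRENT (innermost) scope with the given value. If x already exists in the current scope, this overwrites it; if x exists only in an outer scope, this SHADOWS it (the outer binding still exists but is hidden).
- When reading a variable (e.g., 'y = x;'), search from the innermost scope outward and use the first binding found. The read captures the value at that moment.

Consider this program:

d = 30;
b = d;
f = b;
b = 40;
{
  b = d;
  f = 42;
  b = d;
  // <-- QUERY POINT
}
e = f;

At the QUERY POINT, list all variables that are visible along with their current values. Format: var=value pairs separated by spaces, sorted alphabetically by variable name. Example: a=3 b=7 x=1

Answer: b=30 d=30 f=42

Derivation:
Step 1: declare d=30 at depth 0
Step 2: declare b=(read d)=30 at depth 0
Step 3: declare f=(read b)=30 at depth 0
Step 4: declare b=40 at depth 0
Step 5: enter scope (depth=1)
Step 6: declare b=(read d)=30 at depth 1
Step 7: declare f=42 at depth 1
Step 8: declare b=(read d)=30 at depth 1
Visible at query point: b=30 d=30 f=42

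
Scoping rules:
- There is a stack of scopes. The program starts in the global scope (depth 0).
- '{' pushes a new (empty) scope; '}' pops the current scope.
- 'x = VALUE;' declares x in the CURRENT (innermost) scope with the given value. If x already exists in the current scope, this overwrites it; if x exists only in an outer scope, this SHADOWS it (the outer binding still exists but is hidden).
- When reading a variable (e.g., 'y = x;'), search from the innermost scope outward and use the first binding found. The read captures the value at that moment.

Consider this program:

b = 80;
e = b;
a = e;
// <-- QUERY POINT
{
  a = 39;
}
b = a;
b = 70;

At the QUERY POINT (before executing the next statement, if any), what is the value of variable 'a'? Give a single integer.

Step 1: declare b=80 at depth 0
Step 2: declare e=(read b)=80 at depth 0
Step 3: declare a=(read e)=80 at depth 0
Visible at query point: a=80 b=80 e=80

Answer: 80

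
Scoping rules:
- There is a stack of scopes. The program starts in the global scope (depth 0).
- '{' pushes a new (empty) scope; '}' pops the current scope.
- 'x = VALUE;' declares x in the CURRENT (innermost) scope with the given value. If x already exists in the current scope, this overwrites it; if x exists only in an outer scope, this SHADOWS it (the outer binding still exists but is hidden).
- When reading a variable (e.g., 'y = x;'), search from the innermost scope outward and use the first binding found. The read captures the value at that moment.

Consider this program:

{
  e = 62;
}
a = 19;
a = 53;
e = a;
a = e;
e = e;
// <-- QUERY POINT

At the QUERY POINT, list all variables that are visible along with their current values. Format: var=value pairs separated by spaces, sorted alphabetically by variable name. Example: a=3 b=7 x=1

Step 1: enter scope (depth=1)
Step 2: declare e=62 at depth 1
Step 3: exit scope (depth=0)
Step 4: declare a=19 at depth 0
Step 5: declare a=53 at depth 0
Step 6: declare e=(read a)=53 at depth 0
Step 7: declare a=(read e)=53 at depth 0
Step 8: declare e=(read e)=53 at depth 0
Visible at query point: a=53 e=53

Answer: a=53 e=53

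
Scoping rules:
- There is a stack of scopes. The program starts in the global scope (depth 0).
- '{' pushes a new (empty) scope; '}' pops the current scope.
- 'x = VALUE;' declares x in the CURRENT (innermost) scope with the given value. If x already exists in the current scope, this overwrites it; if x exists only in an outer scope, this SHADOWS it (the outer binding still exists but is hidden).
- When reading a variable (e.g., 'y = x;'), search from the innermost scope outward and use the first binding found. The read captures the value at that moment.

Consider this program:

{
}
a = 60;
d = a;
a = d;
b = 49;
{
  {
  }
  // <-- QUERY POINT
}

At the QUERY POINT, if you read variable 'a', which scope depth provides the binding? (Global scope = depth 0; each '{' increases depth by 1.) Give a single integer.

Step 1: enter scope (depth=1)
Step 2: exit scope (depth=0)
Step 3: declare a=60 at depth 0
Step 4: declare d=(read a)=60 at depth 0
Step 5: declare a=(read d)=60 at depth 0
Step 6: declare b=49 at depth 0
Step 7: enter scope (depth=1)
Step 8: enter scope (depth=2)
Step 9: exit scope (depth=1)
Visible at query point: a=60 b=49 d=60

Answer: 0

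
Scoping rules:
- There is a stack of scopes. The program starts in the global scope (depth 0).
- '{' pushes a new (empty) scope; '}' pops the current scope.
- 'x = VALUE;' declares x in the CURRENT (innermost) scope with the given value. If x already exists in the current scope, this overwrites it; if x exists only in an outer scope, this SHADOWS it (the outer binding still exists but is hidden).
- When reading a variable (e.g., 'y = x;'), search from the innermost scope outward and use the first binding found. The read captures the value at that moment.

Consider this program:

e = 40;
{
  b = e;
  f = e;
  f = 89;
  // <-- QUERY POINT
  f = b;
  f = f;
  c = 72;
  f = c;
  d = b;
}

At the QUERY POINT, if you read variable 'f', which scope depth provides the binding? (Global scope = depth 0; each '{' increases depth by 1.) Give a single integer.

Step 1: declare e=40 at depth 0
Step 2: enter scope (depth=1)
Step 3: declare b=(read e)=40 at depth 1
Step 4: declare f=(read e)=40 at depth 1
Step 5: declare f=89 at depth 1
Visible at query point: b=40 e=40 f=89

Answer: 1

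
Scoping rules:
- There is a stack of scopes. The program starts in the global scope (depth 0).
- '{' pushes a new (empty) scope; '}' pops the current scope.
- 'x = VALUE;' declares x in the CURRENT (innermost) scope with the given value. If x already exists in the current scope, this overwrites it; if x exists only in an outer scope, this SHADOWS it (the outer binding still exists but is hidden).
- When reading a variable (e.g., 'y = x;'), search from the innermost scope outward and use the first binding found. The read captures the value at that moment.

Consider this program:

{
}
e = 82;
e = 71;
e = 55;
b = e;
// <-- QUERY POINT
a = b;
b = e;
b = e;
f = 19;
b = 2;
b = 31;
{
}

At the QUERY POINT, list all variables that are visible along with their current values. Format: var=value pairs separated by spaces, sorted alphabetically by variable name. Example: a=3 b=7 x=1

Answer: b=55 e=55

Derivation:
Step 1: enter scope (depth=1)
Step 2: exit scope (depth=0)
Step 3: declare e=82 at depth 0
Step 4: declare e=71 at depth 0
Step 5: declare e=55 at depth 0
Step 6: declare b=(read e)=55 at depth 0
Visible at query point: b=55 e=55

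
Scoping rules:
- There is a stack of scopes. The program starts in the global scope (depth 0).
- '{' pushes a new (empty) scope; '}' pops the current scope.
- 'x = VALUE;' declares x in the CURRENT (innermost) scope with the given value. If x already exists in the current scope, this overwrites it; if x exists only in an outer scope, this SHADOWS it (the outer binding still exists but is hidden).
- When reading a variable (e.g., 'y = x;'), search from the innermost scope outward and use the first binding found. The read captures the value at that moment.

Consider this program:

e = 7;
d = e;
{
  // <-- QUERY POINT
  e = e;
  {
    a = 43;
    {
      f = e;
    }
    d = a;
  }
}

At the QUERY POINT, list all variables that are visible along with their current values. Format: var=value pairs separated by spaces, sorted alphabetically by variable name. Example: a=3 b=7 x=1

Answer: d=7 e=7

Derivation:
Step 1: declare e=7 at depth 0
Step 2: declare d=(read e)=7 at depth 0
Step 3: enter scope (depth=1)
Visible at query point: d=7 e=7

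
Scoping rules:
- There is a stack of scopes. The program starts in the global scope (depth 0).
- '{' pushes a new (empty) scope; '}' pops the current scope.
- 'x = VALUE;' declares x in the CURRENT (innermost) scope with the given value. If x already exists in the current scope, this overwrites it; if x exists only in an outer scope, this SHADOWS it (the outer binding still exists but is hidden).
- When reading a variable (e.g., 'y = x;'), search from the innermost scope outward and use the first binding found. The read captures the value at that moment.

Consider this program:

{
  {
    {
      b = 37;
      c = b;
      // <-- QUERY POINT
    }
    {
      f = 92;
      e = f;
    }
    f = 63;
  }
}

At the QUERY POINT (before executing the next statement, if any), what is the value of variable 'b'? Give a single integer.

Step 1: enter scope (depth=1)
Step 2: enter scope (depth=2)
Step 3: enter scope (depth=3)
Step 4: declare b=37 at depth 3
Step 5: declare c=(read b)=37 at depth 3
Visible at query point: b=37 c=37

Answer: 37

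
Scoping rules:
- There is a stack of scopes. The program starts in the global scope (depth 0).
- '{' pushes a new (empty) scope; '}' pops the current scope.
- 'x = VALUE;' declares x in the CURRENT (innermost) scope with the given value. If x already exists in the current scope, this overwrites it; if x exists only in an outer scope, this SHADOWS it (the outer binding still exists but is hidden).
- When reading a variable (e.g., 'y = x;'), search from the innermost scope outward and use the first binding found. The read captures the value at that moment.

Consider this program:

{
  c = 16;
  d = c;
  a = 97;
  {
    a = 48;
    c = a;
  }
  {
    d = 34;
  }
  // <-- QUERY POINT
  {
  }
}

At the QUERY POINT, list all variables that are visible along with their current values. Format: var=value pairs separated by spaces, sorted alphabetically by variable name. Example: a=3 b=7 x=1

Step 1: enter scope (depth=1)
Step 2: declare c=16 at depth 1
Step 3: declare d=(read c)=16 at depth 1
Step 4: declare a=97 at depth 1
Step 5: enter scope (depth=2)
Step 6: declare a=48 at depth 2
Step 7: declare c=(read a)=48 at depth 2
Step 8: exit scope (depth=1)
Step 9: enter scope (depth=2)
Step 10: declare d=34 at depth 2
Step 11: exit scope (depth=1)
Visible at query point: a=97 c=16 d=16

Answer: a=97 c=16 d=16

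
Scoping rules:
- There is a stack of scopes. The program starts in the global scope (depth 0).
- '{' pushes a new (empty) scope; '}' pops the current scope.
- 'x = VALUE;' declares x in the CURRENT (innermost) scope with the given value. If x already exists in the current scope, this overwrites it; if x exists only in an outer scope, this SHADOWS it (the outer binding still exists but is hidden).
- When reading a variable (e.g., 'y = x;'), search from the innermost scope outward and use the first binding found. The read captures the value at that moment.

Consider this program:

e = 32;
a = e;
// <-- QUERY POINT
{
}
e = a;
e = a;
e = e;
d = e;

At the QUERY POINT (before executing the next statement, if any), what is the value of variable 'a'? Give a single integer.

Step 1: declare e=32 at depth 0
Step 2: declare a=(read e)=32 at depth 0
Visible at query point: a=32 e=32

Answer: 32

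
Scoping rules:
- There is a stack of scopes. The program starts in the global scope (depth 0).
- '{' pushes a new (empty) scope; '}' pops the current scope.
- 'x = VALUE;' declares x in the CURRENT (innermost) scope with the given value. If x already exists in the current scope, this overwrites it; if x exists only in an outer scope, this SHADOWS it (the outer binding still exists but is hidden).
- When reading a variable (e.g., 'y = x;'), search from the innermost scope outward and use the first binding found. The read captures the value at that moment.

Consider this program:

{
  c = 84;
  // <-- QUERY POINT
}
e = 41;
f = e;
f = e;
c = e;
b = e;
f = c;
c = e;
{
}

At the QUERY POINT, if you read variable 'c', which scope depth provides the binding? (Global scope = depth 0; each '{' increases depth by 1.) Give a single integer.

Step 1: enter scope (depth=1)
Step 2: declare c=84 at depth 1
Visible at query point: c=84

Answer: 1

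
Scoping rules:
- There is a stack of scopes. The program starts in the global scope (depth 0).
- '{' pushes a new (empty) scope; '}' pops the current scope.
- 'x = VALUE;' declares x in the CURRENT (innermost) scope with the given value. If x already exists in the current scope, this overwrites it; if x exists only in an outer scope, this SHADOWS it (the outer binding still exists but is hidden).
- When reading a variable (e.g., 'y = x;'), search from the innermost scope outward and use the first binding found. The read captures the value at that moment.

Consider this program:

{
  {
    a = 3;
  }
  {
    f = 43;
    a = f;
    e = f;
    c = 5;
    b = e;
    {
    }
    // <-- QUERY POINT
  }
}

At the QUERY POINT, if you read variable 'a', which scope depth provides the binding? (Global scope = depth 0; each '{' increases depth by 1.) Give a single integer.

Answer: 2

Derivation:
Step 1: enter scope (depth=1)
Step 2: enter scope (depth=2)
Step 3: declare a=3 at depth 2
Step 4: exit scope (depth=1)
Step 5: enter scope (depth=2)
Step 6: declare f=43 at depth 2
Step 7: declare a=(read f)=43 at depth 2
Step 8: declare e=(read f)=43 at depth 2
Step 9: declare c=5 at depth 2
Step 10: declare b=(read e)=43 at depth 2
Step 11: enter scope (depth=3)
Step 12: exit scope (depth=2)
Visible at query point: a=43 b=43 c=5 e=43 f=43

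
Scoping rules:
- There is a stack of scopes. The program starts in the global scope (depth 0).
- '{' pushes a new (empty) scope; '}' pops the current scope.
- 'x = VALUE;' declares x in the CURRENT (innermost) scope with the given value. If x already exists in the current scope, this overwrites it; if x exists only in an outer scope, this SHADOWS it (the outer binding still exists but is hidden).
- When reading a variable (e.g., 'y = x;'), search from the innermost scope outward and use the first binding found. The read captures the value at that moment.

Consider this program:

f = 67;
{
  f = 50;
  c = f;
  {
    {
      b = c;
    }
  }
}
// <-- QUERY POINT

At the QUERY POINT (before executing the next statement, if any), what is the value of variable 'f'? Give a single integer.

Answer: 67

Derivation:
Step 1: declare f=67 at depth 0
Step 2: enter scope (depth=1)
Step 3: declare f=50 at depth 1
Step 4: declare c=(read f)=50 at depth 1
Step 5: enter scope (depth=2)
Step 6: enter scope (depth=3)
Step 7: declare b=(read c)=50 at depth 3
Step 8: exit scope (depth=2)
Step 9: exit scope (depth=1)
Step 10: exit scope (depth=0)
Visible at query point: f=67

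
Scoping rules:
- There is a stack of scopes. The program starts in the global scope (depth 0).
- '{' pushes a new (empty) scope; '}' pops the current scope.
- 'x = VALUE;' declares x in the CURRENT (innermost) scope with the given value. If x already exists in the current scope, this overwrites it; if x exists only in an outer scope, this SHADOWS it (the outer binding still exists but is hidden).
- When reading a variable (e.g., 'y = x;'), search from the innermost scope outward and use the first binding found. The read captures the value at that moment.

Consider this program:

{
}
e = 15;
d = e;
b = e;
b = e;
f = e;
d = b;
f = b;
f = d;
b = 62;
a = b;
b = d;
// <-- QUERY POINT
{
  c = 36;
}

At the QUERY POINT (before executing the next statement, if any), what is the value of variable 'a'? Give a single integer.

Step 1: enter scope (depth=1)
Step 2: exit scope (depth=0)
Step 3: declare e=15 at depth 0
Step 4: declare d=(read e)=15 at depth 0
Step 5: declare b=(read e)=15 at depth 0
Step 6: declare b=(read e)=15 at depth 0
Step 7: declare f=(read e)=15 at depth 0
Step 8: declare d=(read b)=15 at depth 0
Step 9: declare f=(read b)=15 at depth 0
Step 10: declare f=(read d)=15 at depth 0
Step 11: declare b=62 at depth 0
Step 12: declare a=(read b)=62 at depth 0
Step 13: declare b=(read d)=15 at depth 0
Visible at query point: a=62 b=15 d=15 e=15 f=15

Answer: 62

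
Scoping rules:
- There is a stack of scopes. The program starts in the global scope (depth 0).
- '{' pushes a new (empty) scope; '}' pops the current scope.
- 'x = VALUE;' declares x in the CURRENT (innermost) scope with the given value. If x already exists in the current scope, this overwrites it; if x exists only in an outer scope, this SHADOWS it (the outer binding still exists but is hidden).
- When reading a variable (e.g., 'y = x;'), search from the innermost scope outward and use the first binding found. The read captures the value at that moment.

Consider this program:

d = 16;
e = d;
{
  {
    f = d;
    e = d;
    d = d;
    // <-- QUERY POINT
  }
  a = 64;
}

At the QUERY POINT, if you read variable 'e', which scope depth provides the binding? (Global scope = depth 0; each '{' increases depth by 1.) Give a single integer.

Answer: 2

Derivation:
Step 1: declare d=16 at depth 0
Step 2: declare e=(read d)=16 at depth 0
Step 3: enter scope (depth=1)
Step 4: enter scope (depth=2)
Step 5: declare f=(read d)=16 at depth 2
Step 6: declare e=(read d)=16 at depth 2
Step 7: declare d=(read d)=16 at depth 2
Visible at query point: d=16 e=16 f=16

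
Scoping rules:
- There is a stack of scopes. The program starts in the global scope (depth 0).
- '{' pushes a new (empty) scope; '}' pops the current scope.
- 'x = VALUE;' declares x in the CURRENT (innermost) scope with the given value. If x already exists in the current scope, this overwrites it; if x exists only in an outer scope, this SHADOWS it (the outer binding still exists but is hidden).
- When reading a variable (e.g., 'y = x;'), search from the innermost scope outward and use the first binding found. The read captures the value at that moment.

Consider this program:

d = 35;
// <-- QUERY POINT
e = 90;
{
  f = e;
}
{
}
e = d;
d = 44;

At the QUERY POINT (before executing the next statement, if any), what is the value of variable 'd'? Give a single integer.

Answer: 35

Derivation:
Step 1: declare d=35 at depth 0
Visible at query point: d=35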